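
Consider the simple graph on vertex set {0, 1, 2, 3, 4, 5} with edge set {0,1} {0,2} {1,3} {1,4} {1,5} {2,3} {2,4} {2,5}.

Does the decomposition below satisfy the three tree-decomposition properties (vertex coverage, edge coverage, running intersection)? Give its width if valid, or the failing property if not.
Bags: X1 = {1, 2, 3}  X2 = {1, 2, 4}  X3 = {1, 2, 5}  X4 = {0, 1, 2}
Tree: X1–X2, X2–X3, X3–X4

Yes; width 2.

Vertex coverage: the bags together contain {0, 1, 2, 3, 4, 5}, the full vertex set. Edge coverage: each edge of G has both endpoints in at least one bag. Running intersection: for every vertex, the bags containing it form a connected subtree. All three properties hold, so this is a valid tree decomposition of width max|bag| − 1 = 2, and hence tw(G) ≤ 2.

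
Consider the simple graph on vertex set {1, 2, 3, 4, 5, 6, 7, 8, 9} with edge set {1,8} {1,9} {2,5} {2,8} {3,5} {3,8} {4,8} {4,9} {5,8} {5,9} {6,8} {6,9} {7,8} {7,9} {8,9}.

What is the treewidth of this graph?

A width-2 tree decomposition is:
Bags: B1 = {4, 8, 9}  B2 = {1, 8, 9}  B3 = {5, 8, 9}  B4 = {3, 5, 8}  B5 = {6, 8, 9}  B6 = {2, 5, 8}  B7 = {7, 8, 9}
Tree: B1–B2, B1–B3, B3–B4, B2–B5, B4–B6, B3–B7
The largest bag has 3 vertices, giving width 2; this decomposition certifies tw(G) ≤ 2. Conversely, {1, 8, 9} is a clique of size 3, and the vertices of any clique must share a bag in every tree decomposition; so some bag has ≥ 3 vertices and tw(G) ≥ 2. Hence tw(G) = 2 exactly.

2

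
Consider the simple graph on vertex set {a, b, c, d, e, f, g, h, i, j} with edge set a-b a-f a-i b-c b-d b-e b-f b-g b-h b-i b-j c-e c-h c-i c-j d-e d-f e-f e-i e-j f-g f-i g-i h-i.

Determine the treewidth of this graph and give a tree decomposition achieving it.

Every bag has size at most 4, so the width is 4 − 1 = 3 and tw(G) ≤ 3. On the other hand G contains the 4-clique {b, d, e, f}. A clique must lie in a single bag of any decomposition, so no decomposition can have width below 3. The upper and lower bounds meet at 3, so that is the treewidth.

Treewidth 3.
One optimal decomposition is:
Bags: B1 = {b, c, e, i}  B2 = {b, c, e, j}  B3 = {b, e, f, i}  B4 = {b, f, g, i}  B5 = {b, c, h, i}  B6 = {a, b, f, i}  B7 = {b, d, e, f}
Tree: B1–B2, B1–B3, B3–B4, B1–B5, B4–B6, B3–B7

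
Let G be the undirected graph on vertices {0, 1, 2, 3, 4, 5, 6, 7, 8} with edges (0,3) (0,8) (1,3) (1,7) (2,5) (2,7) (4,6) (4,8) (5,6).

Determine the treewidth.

A width-2 tree decomposition is:
Bags: B1 = {0, 4, 8}  B2 = {0, 3, 4}  B3 = {1, 3, 4}  B4 = {1, 4, 7}  B5 = {2, 4, 7}  B6 = {2, 4, 5}  B7 = {4, 5, 6}
Tree: B1–B2, B2–B3, B3–B4, B4–B5, B5–B6, B6–B7
The largest bag has 3 vertices, giving width 2; this decomposition certifies tw(G) ≤ 2. For the lower bound, G contains the cycle 4–8–0–3–1–7–2–5–6–4, so G is not a forest; only forests have treewidth ≤ 1, hence tw(G) ≥ 2. Hence tw(G) = 2 exactly.

2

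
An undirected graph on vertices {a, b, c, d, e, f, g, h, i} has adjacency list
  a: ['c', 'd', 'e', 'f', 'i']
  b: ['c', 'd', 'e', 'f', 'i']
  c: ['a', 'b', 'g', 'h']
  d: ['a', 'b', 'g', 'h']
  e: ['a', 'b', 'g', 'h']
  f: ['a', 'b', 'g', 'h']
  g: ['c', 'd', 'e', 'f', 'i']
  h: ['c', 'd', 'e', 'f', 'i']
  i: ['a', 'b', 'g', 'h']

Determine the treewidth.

4

A width-4 tree decomposition is:
Bags: B1 = {a, b, g, h, i}  B2 = {a, b, e, g, h}  B3 = {a, b, f, g, h}  B4 = {a, b, c, g, h}  B5 = {a, b, d, g, h}
Tree: B1–B2, B2–B3, B3–B4, B4–B5
Every bag has size at most 5, so the width is 5 − 1 = 4 and tw(G) ≤ 4. For the lower bound: the 5 vertex sets {a,i}, {e,h}, {b,f}, {g}, {c} are disjoint, each induces a connected subgraph, and every pair is joined by at least one edge of G. Contracting each set to a single vertex therefore yields K_{5} as a minor, and since treewidth is minor-monotone, tw(G) ≥ tw(K_{5}) = 4. Combining the bounds, tw(G) = 4.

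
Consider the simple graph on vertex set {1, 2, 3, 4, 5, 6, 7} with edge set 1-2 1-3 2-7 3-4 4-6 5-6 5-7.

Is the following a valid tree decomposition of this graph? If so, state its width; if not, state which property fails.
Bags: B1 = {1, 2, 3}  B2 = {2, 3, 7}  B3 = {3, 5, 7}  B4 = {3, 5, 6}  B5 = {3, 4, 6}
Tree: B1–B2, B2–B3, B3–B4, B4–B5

Checking the three conditions: (i) the bags cover all of {1, 2, 3, 4, 5, 6, 7}; (ii) for each edge, some bag contains both endpoints; (iii) the bags containing any fixed vertex form a subtree. All hold, so the decomposition is valid with width 3 − 1 = 2.

Yes; width 2.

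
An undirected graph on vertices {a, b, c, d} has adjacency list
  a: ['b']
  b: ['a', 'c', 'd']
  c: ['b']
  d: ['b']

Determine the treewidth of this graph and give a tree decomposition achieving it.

Each bag holds 2 vertices, so the decomposition has width 1, which upper-bounds the treewidth. Since G has at least one edge (e.g. b–d), it is not an edgeless graph, so tw(G) ≥ 1. The upper and lower bounds meet at 1, so that is the treewidth.

Treewidth 1.
One such decomposition:
Bags: B1 = {b, d}  B2 = {a, b}  B3 = {b, c}
Tree: B1–B2, B2–B3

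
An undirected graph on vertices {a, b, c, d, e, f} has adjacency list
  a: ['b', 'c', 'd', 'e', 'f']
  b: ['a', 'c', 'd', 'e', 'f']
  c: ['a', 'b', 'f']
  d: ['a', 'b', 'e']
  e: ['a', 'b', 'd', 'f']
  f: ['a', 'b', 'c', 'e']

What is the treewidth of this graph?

3

A width-3 tree decomposition is:
Bags: B1 = {a, b, c, f}  B2 = {a, b, e, f}  B3 = {a, b, d, e}
Tree: B1–B2, B2–B3
Every bag has size at most 4, so the width is 4 − 1 = 3 and tw(G) ≤ 3. On the other hand G contains the 4-clique {a, b, d, e}. A clique must lie in a single bag of any decomposition, so no decomposition can have width below 3. Combining the bounds, tw(G) = 3.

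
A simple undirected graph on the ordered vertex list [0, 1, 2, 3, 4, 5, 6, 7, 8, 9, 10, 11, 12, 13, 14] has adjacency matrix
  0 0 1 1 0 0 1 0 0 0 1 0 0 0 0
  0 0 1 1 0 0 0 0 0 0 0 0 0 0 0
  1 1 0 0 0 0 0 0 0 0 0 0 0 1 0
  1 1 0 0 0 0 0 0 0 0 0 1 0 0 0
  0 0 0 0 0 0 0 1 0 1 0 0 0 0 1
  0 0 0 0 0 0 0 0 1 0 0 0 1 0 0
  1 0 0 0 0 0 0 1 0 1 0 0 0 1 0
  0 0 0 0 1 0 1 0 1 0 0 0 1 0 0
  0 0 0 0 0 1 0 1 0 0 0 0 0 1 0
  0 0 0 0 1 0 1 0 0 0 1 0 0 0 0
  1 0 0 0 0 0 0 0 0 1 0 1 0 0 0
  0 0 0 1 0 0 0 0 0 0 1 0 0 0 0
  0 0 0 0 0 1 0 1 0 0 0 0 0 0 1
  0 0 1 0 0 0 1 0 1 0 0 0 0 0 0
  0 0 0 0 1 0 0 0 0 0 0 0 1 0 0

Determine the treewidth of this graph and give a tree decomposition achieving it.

The largest bag has 4 vertices, giving width 3; this decomposition certifies tw(G) ≤ 3. For the lower bound: the 4 vertex sets {1,3,11}, {10}, {0}, {2,6,9,13} are disjoint, each induces a connected subgraph, and every pair is joined by at least one edge of G. Contracting each set to a single vertex therefore yields K_{4} as a minor, and since treewidth is minor-monotone, tw(G) ≥ tw(K_{4}) = 3. The upper and lower bounds meet at 3, so that is the treewidth.

Treewidth 3.
Bags: B1 = {1, 3, 10, 11}  B2 = {0, 1, 3, 10}  B3 = {0, 1, 2, 10}  B4 = {0, 2, 9, 10}  B5 = {0, 2, 6, 9}  B6 = {2, 6, 9, 13}  B7 = {4, 6, 9, 13}  B8 = {4, 6, 7, 13}  B9 = {4, 7, 8, 13}  B10 = {4, 7, 8, 14}  B11 = {7, 8, 12, 14}  B12 = {5, 8, 12, 14}
Tree: B1–B2, B2–B3, B3–B4, B4–B5, B5–B6, B6–B7, B7–B8, B8–B9, B9–B10, B10–B11, B11–B12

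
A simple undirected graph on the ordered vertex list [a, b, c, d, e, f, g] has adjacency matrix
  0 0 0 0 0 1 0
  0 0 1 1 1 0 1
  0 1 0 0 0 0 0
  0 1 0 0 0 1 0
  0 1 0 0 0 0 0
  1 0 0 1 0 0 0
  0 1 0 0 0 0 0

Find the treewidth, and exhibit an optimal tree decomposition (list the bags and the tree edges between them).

Treewidth 1.
Bags: B1 = {b, d}  B2 = {d, f}  B3 = {b, g}  B4 = {a, f}  B5 = {b, e}  B6 = {b, c}
Tree: B1–B2, B1–B3, B2–B4, B1–B5, B1–B6

Every bag has size at most 2, so the width is 2 − 1 = 1 and tw(G) ≤ 1. Any graph with an edge has treewidth ≥ 1, and G has the edge b–d. The upper and lower bounds meet at 1, so that is the treewidth.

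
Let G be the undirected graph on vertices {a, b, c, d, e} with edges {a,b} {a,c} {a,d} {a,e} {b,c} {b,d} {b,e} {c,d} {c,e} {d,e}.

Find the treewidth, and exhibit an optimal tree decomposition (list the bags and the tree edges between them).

Treewidth 4.
One optimal decomposition is:
Bags: B1 = {a, b, c, d, e}
Tree: (single bag)

With just one bag of size 5, the width is 5 − 1 = 4, so tw(G) ≤ 4. Conversely, {a, b, c, d, e} is a clique of size 5, and the vertices of any clique must share a bag in every tree decomposition; so some bag has ≥ 5 vertices and tw(G) ≥ 4. Hence tw(G) = 4 exactly.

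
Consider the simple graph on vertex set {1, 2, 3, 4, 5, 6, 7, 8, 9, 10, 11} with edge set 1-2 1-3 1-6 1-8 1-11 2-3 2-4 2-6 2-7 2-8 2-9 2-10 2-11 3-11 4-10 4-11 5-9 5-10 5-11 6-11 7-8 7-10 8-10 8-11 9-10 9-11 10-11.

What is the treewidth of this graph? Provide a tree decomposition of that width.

Treewidth 3.
One such decomposition:
Bags: B1 = {1, 2, 8, 11}  B2 = {2, 8, 10, 11}  B3 = {2, 9, 10, 11}  B4 = {1, 2, 3, 11}  B5 = {2, 4, 10, 11}  B6 = {5, 9, 10, 11}  B7 = {2, 7, 8, 10}  B8 = {1, 2, 6, 11}
Tree: B1–B2, B2–B3, B1–B4, B2–B5, B3–B6, B2–B7, B1–B8

The largest bag has 4 vertices, giving width 3; this decomposition certifies tw(G) ≤ 3. For the lower bound, the 4 vertices {1, 2, 8, 11} are pairwise adjacent, and any tree decomposition puts a clique entirely inside one bag — forcing width ≥ 3. Hence tw(G) = 3 exactly.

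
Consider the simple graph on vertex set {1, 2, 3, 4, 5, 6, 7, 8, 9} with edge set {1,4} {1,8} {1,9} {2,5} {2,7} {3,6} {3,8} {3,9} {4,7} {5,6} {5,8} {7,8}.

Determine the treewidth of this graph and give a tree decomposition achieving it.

Each bag holds 4 vertices, so the decomposition has width 3, which upper-bounds the treewidth. For the lower bound: the 4 vertex sets {2,5,6}, {3}, {8}, {1,4,7,9} are disjoint, each induces a connected subgraph, and every pair is joined by at least one edge of G. Contracting each set to a single vertex therefore yields K_{4} as a minor, and since treewidth is minor-monotone, tw(G) ≥ tw(K_{4}) = 3. Hence tw(G) = 3 exactly.

Treewidth 3.
Bags: B1 = {2, 3, 5, 6}  B2 = {2, 3, 5, 8}  B3 = {2, 3, 7, 8}  B4 = {3, 7, 8, 9}  B5 = {1, 7, 8, 9}  B6 = {1, 4, 7, 9}
Tree: B1–B2, B2–B3, B3–B4, B4–B5, B5–B6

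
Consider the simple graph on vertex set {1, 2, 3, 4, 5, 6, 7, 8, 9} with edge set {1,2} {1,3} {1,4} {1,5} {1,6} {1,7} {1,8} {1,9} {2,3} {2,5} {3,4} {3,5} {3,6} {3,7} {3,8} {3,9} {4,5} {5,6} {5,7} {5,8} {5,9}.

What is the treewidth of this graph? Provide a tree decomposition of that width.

Treewidth 3.
One optimal decomposition is:
Bags: B1 = {1, 3, 5, 8}  B2 = {1, 3, 5, 7}  B3 = {1, 3, 5, 9}  B4 = {1, 2, 3, 5}  B5 = {1, 3, 4, 5}  B6 = {1, 3, 5, 6}
Tree: B1–B2, B1–B3, B1–B4, B3–B5, B5–B6

The largest bag has 4 vertices, giving width 3; this decomposition certifies tw(G) ≤ 3. On the other hand G contains the 4-clique {1, 2, 3, 5}. A clique must lie in a single bag of any decomposition, so no decomposition can have width below 3. Therefore the treewidth is 3.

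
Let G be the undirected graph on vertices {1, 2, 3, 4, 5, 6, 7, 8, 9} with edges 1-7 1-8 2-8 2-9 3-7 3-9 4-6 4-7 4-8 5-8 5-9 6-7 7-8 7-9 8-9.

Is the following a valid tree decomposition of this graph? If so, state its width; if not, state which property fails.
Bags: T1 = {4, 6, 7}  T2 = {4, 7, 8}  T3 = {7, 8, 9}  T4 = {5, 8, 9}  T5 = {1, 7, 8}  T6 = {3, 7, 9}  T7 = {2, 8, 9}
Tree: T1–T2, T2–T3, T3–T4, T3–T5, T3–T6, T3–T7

Yes; width 2.

Checking the three conditions: (i) the bags cover all of {1, 2, 3, 4, 5, 6, 7, 8, 9}; (ii) for each edge, some bag contains both endpoints; (iii) the bags containing any fixed vertex form a subtree. All hold, so the decomposition is valid with width 3 − 1 = 2.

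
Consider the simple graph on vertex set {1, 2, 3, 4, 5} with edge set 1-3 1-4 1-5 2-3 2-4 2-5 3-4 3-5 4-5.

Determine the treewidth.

3

A width-3 tree decomposition is:
Bags: B1 = {1, 3, 4, 5}  B2 = {2, 3, 4, 5}
Tree: B1–B2
Every bag has size at most 4, so the width is 4 − 1 = 3 and tw(G) ≤ 3. For the lower bound, the 4 vertices {1, 3, 4, 5} are pairwise adjacent, and any tree decomposition puts a clique entirely inside one bag — forcing width ≥ 3. Hence tw(G) = 3 exactly.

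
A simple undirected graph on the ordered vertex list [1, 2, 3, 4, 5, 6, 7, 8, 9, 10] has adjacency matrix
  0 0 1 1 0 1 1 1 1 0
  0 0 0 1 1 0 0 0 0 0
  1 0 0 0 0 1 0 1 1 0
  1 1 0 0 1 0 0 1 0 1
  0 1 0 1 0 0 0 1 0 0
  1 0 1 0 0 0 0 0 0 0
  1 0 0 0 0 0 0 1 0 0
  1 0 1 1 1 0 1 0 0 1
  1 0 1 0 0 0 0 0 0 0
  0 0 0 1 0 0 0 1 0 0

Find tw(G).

2

A width-2 tree decomposition is:
Bags: B1 = {1, 3, 8}  B2 = {1, 7, 8}  B3 = {1, 3, 6}  B4 = {1, 4, 8}  B5 = {4, 5, 8}  B6 = {1, 3, 9}  B7 = {4, 8, 10}  B8 = {2, 4, 5}
Tree: B1–B2, B1–B3, B2–B4, B4–B5, B1–B6, B5–B7, B5–B8
Every bag has size at most 3, so the width is 3 − 1 = 2 and tw(G) ≤ 2. On the other hand G contains the 3-clique {1, 3, 8}. A clique must lie in a single bag of any decomposition, so no decomposition can have width below 2. The upper and lower bounds meet at 2, so that is the treewidth.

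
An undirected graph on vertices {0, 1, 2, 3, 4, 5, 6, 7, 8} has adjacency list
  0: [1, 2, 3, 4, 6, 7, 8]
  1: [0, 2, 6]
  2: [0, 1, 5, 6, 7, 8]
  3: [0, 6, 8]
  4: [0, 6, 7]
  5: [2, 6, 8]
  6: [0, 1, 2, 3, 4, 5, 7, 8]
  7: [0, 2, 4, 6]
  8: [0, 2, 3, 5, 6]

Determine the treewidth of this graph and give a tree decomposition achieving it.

Treewidth 3.
Bags: B1 = {0, 2, 6, 8}  B2 = {0, 2, 6, 7}  B3 = {0, 1, 2, 6}  B4 = {0, 4, 6, 7}  B5 = {2, 5, 6, 8}  B6 = {0, 3, 6, 8}
Tree: B1–B2, B1–B3, B2–B4, B1–B5, B1–B6

Each bag holds 4 vertices, so the decomposition has width 3, which upper-bounds the treewidth. On the other hand G contains the 4-clique {0, 2, 6, 8}. A clique must lie in a single bag of any decomposition, so no decomposition can have width below 3. Hence tw(G) = 3 exactly.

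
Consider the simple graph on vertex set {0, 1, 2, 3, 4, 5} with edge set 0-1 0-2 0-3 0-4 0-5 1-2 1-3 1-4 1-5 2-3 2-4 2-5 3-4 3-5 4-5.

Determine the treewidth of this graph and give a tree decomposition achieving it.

Treewidth 5.
One such decomposition:
Bags: B1 = {0, 1, 2, 3, 4, 5}
Tree: (single bag)

With just one bag of size 6, the width is 6 − 1 = 5, so tw(G) ≤ 5. Conversely, {0, 1, 2, 3, 4, 5} is a clique of size 6, and the vertices of any clique must share a bag in every tree decomposition; so some bag has ≥ 6 vertices and tw(G) ≥ 5. Hence tw(G) = 5 exactly.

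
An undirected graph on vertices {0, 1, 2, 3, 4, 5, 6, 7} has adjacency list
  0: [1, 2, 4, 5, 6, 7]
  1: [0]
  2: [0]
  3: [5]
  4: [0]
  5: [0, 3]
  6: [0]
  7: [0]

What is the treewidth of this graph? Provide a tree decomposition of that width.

Treewidth 1.
One such decomposition:
Bags: B1 = {0, 2}  B2 = {0, 4}  B3 = {0, 6}  B4 = {0, 5}  B5 = {3, 5}  B6 = {0, 7}  B7 = {0, 1}
Tree: B1–B2, B1–B3, B3–B4, B4–B5, B2–B6, B1–B7

Each bag holds 2 vertices, so the decomposition has width 1, which upper-bounds the treewidth. Since G has at least one edge (e.g. 2–0), it is not an edgeless graph, so tw(G) ≥ 1. Hence tw(G) = 1 exactly.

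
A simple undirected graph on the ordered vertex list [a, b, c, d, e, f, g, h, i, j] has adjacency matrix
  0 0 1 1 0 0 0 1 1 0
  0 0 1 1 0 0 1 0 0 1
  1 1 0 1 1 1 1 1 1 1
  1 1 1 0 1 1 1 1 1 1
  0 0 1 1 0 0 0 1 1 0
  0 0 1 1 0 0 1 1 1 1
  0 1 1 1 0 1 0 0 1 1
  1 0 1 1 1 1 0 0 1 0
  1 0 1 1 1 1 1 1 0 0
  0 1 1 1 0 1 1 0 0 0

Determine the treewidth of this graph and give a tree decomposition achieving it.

Treewidth 4.
One such decomposition:
Bags: B1 = {a, c, d, h, i}  B2 = {c, d, e, h, i}  B3 = {c, d, f, h, i}  B4 = {c, d, f, g, i}  B5 = {c, d, f, g, j}  B6 = {b, c, d, g, j}
Tree: B1–B2, B2–B3, B3–B4, B4–B5, B5–B6

The largest bag has 5 vertices, giving width 4; this decomposition certifies tw(G) ≤ 4. On the other hand G contains the 5-clique {c, d, f, g, j}. A clique must lie in a single bag of any decomposition, so no decomposition can have width below 4. Therefore the treewidth is 4.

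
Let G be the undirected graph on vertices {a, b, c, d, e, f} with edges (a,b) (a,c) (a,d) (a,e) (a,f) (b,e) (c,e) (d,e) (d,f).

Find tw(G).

2

A width-2 tree decomposition is:
Bags: B1 = {a, d, f}  B2 = {a, d, e}  B3 = {a, b, e}  B4 = {a, c, e}
Tree: B1–B2, B2–B3, B3–B4
The largest bag has 3 vertices, giving width 2; this decomposition certifies tw(G) ≤ 2. On the other hand G contains the 3-clique {a, d, e}. A clique must lie in a single bag of any decomposition, so no decomposition can have width below 2. Therefore the treewidth is 2.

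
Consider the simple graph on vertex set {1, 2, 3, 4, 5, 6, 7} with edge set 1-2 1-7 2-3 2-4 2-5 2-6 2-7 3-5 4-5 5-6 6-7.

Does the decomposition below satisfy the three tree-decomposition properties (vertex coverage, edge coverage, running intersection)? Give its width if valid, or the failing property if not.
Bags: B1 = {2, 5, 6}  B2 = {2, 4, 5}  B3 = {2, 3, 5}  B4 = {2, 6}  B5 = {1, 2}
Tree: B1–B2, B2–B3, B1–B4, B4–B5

A tree decomposition must satisfy three properties: every vertex lies in some bag; for every edge, both endpoints lie together in some bag; and for every vertex, the bags containing it form a connected subtree. Here vertex 7 appears in no bag, so the decomposition is invalid.

No — vertex 7 appears in no bag.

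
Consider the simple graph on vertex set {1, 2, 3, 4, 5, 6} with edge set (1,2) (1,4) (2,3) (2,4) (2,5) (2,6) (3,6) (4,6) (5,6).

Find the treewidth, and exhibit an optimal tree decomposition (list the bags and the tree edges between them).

Each bag holds 3 vertices, so the decomposition has width 2, which upper-bounds the treewidth. On the other hand G contains the 3-clique {1, 2, 4}. A clique must lie in a single bag of any decomposition, so no decomposition can have width below 2. The upper and lower bounds meet at 2, so that is the treewidth.

Treewidth 2.
Bags: B1 = {2, 5, 6}  B2 = {2, 4, 6}  B3 = {2, 3, 6}  B4 = {1, 2, 4}
Tree: B1–B2, B1–B3, B2–B4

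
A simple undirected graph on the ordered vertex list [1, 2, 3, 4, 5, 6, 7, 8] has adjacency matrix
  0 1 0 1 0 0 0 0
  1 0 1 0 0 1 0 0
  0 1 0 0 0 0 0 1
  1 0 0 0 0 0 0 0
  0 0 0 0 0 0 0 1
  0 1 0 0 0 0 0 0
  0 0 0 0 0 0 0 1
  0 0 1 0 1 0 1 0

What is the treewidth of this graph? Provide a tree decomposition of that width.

Treewidth 1.
One optimal decomposition is:
Bags: B1 = {5, 8}  B2 = {3, 8}  B3 = {2, 3}  B4 = {1, 2}  B5 = {7, 8}  B6 = {1, 4}  B7 = {2, 6}
Tree: B1–B2, B2–B3, B3–B4, B2–B5, B4–B6, B4–B7

Each bag holds 2 vertices, so the decomposition has width 1, which upper-bounds the treewidth. Any graph with an edge has treewidth ≥ 1, and G has the edge 5–8. The upper and lower bounds meet at 1, so that is the treewidth.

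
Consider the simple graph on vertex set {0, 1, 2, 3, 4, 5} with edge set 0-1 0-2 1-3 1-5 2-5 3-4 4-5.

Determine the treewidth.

2

A width-2 tree decomposition is:
Bags: B1 = {1, 3, 4}  B2 = {1, 4, 5}  B3 = {0, 1, 5}  B4 = {0, 2, 5}
Tree: B1–B2, B2–B3, B3–B4
Every bag has size at most 3, so the width is 3 − 1 = 2 and tw(G) ≤ 2. Since 3–4–5–1–3 is a cycle in G, G is not acyclic. Forests are exactly the graphs of treewidth ≤ 1, so tw(G) ≥ 2. Combining the bounds, tw(G) = 2.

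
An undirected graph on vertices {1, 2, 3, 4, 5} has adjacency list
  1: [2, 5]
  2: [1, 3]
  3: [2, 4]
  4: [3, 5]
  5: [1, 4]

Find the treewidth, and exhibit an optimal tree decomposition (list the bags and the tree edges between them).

Treewidth 2.
Bags: B1 = {1, 2, 3}  B2 = {1, 3, 5}  B3 = {3, 4, 5}
Tree: B1–B2, B2–B3

Every bag has size at most 3, so the width is 3 − 1 = 2 and tw(G) ≤ 2. For the lower bound, G contains the cycle 3–2–1–5–4–3, so G is not a forest; only forests have treewidth ≤ 1, hence tw(G) ≥ 2. Hence tw(G) = 2 exactly.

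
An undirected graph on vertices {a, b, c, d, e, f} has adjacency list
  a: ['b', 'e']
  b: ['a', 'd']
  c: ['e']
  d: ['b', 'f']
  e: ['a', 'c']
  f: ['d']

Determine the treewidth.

1

A width-1 tree decomposition is:
Bags: B1 = {c, e}  B2 = {a, e}  B3 = {a, b}  B4 = {b, d}  B5 = {d, f}
Tree: B1–B2, B2–B3, B3–B4, B4–B5
Every bag has size at most 2, so the width is 2 − 1 = 1 and tw(G) ≤ 1. G has an edge, so its treewidth is at least 1. Therefore the treewidth is 1.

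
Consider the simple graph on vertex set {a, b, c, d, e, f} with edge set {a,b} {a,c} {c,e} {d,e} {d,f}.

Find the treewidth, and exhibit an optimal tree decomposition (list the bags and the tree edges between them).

Treewidth 1.
One optimal decomposition is:
Bags: B1 = {a, b}  B2 = {a, c}  B3 = {c, e}  B4 = {d, e}  B5 = {d, f}
Tree: B1–B2, B2–B3, B3–B4, B4–B5

Each bag holds 2 vertices, so the decomposition has width 1, which upper-bounds the treewidth. Since G has at least one edge (e.g. b–a), it is not an edgeless graph, so tw(G) ≥ 1. Hence tw(G) = 1 exactly.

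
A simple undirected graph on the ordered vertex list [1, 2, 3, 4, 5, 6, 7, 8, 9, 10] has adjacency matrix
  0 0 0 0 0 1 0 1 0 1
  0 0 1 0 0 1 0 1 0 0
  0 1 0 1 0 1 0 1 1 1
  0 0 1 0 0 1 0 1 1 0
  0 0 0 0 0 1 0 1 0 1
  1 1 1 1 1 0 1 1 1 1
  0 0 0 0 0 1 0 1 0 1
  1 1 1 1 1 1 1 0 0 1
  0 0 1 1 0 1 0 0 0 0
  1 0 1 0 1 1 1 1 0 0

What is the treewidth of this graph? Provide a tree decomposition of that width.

Every bag has size at most 4, so the width is 4 − 1 = 3 and tw(G) ≤ 3. For the lower bound, the 4 vertices {2, 3, 6, 8} are pairwise adjacent, and any tree decomposition puts a clique entirely inside one bag — forcing width ≥ 3. Hence tw(G) = 3 exactly.

Treewidth 3.
One optimal decomposition is:
Bags: B1 = {6, 7, 8, 10}  B2 = {3, 6, 8, 10}  B3 = {1, 6, 8, 10}  B4 = {3, 4, 6, 8}  B5 = {3, 4, 6, 9}  B6 = {5, 6, 8, 10}  B7 = {2, 3, 6, 8}
Tree: B1–B2, B1–B3, B2–B4, B4–B5, B2–B6, B4–B7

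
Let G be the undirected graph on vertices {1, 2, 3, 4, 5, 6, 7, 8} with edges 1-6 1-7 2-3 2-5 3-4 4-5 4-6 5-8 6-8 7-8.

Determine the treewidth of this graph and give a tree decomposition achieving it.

The largest bag has 3 vertices, giving width 2; this decomposition certifies tw(G) ≤ 2. The edges 1–7–8–6–1 form a cycle, so G is not a tree and its treewidth is at least 2. Therefore the treewidth is 2.

Treewidth 2.
Bags: B1 = {1, 6, 7}  B2 = {6, 7, 8}  B3 = {4, 6, 8}  B4 = {4, 5, 8}  B5 = {3, 4, 5}  B6 = {2, 3, 5}
Tree: B1–B2, B2–B3, B3–B4, B4–B5, B5–B6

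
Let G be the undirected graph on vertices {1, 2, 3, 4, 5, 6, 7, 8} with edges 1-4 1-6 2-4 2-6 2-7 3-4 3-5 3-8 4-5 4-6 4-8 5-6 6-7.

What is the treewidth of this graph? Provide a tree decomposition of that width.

Treewidth 2.
One such decomposition:
Bags: B1 = {4, 5, 6}  B2 = {1, 4, 6}  B3 = {2, 4, 6}  B4 = {3, 4, 5}  B5 = {2, 6, 7}  B6 = {3, 4, 8}
Tree: B1–B2, B1–B3, B1–B4, B3–B5, B4–B6

Each bag holds 3 vertices, so the decomposition has width 2, which upper-bounds the treewidth. For the lower bound, the 3 vertices {3, 4, 8} are pairwise adjacent, and any tree decomposition puts a clique entirely inside one bag — forcing width ≥ 2. Combining the bounds, tw(G) = 2.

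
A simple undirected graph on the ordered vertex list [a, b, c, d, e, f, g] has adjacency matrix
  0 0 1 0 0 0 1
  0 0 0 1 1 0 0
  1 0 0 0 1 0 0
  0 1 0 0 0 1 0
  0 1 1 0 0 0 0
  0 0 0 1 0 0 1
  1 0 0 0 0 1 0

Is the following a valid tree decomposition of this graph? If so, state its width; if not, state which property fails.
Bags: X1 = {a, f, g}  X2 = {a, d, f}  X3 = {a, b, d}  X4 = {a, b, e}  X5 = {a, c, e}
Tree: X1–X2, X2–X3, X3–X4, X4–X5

Checking the three conditions: (i) the bags cover all of {a, b, c, d, e, f, g}; (ii) for each edge, some bag contains both endpoints; (iii) the bags containing any fixed vertex form a subtree. All hold, so the decomposition is valid with width 3 − 1 = 2.

Yes; width 2.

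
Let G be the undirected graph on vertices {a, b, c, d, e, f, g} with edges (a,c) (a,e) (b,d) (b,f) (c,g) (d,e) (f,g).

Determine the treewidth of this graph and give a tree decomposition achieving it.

Treewidth 2.
Bags: B1 = {b, d, f}  B2 = {d, f, g}  B3 = {c, d, g}  B4 = {a, c, d}  B5 = {a, d, e}
Tree: B1–B2, B2–B3, B3–B4, B4–B5

Every bag has size at most 3, so the width is 3 − 1 = 2 and tw(G) ≤ 2. Since d–b–f–g–c–a–e–d is a cycle in G, G is not acyclic. Forests are exactly the graphs of treewidth ≤ 1, so tw(G) ≥ 2. The upper and lower bounds meet at 2, so that is the treewidth.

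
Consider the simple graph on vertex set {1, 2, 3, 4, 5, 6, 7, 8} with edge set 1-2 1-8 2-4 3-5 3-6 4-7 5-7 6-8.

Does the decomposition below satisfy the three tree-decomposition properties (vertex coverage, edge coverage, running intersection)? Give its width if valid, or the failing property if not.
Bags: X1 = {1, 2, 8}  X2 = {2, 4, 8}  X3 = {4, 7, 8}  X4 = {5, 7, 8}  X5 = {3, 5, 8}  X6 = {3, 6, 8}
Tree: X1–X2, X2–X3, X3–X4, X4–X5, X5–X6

Checking the three conditions: (i) the bags cover all of {1, 2, 3, 4, 5, 6, 7, 8}; (ii) for each edge, some bag contains both endpoints; (iii) the bags containing any fixed vertex form a subtree. All hold, so the decomposition is valid with width 3 − 1 = 2.

Yes; width 2.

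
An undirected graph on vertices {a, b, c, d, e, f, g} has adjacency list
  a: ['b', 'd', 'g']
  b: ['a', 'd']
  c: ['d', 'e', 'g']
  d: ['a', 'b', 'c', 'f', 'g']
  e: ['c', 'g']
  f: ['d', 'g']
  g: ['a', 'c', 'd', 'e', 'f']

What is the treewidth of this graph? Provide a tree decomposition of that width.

Treewidth 2.
One optimal decomposition is:
Bags: B1 = {a, d, g}  B2 = {c, d, g}  B3 = {a, b, d}  B4 = {c, e, g}  B5 = {d, f, g}
Tree: B1–B2, B1–B3, B2–B4, B1–B5

Each bag holds 3 vertices, so the decomposition has width 2, which upper-bounds the treewidth. On the other hand G contains the 3-clique {d, f, g}. A clique must lie in a single bag of any decomposition, so no decomposition can have width below 2. The upper and lower bounds meet at 2, so that is the treewidth.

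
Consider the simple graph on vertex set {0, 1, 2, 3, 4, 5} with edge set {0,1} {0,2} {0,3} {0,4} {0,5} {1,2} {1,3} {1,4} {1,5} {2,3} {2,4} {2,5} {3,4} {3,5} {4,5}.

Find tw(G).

A width-5 tree decomposition is:
Bags: B1 = {0, 1, 2, 3, 4, 5}
Tree: (single bag)
A single bag containing all 6 vertices is trivially a valid decomposition of width 5. For the lower bound, the 6 vertices {0, 1, 2, 3, 4, 5} are pairwise adjacent, and any tree decomposition puts a clique entirely inside one bag — forcing width ≥ 5. Combining the bounds, tw(G) = 5.

5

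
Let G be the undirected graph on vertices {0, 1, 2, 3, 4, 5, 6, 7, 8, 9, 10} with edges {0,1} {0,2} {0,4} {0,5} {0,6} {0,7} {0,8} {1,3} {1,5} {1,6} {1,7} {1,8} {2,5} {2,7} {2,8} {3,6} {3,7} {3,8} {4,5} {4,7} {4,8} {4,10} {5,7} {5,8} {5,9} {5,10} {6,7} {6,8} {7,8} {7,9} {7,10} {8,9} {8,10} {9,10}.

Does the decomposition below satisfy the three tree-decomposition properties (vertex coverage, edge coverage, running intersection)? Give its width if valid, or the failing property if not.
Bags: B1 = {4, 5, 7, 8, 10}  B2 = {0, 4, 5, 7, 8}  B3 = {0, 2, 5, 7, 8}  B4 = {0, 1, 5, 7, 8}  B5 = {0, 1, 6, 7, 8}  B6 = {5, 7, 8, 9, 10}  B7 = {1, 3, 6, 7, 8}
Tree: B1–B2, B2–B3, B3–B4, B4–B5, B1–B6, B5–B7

Every vertex of G appears in some bag (union = {0, 1, 2, 3, 4, 5, 6, 7, 8, 9, 10}); every edge is covered by a bag; and for each vertex v the set of bags containing v is connected in the bag tree. The decomposition is therefore valid. The largest bag has 5 vertices, so the width is 4.

Yes; width 4.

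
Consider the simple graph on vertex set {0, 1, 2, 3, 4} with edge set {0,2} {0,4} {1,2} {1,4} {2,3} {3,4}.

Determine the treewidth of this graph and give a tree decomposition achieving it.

Treewidth 2.
One such decomposition:
Bags: B1 = {2, 3, 4}  B2 = {0, 2, 4}  B3 = {1, 2, 4}
Tree: B1–B2, B2–B3

The largest bag has 3 vertices, giving width 2; this decomposition certifies tw(G) ≤ 2. For the lower bound, G contains the cycle 3–4–0–2–3, so G is not a forest; only forests have treewidth ≤ 1, hence tw(G) ≥ 2. Combining the bounds, tw(G) = 2.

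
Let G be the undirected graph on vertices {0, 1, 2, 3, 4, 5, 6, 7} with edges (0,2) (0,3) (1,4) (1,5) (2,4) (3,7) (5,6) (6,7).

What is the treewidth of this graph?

A width-2 tree decomposition is:
Bags: B1 = {5, 6, 7}  B2 = {3, 5, 7}  B3 = {0, 3, 5}  B4 = {0, 2, 5}  B5 = {2, 4, 5}  B6 = {1, 4, 5}
Tree: B1–B2, B2–B3, B3–B4, B4–B5, B5–B6
The largest bag has 3 vertices, giving width 2; this decomposition certifies tw(G) ≤ 2. For the lower bound, G contains the cycle 5–6–7–3–0–2–4–1–5, so G is not a forest; only forests have treewidth ≤ 1, hence tw(G) ≥ 2. Combining the bounds, tw(G) = 2.

2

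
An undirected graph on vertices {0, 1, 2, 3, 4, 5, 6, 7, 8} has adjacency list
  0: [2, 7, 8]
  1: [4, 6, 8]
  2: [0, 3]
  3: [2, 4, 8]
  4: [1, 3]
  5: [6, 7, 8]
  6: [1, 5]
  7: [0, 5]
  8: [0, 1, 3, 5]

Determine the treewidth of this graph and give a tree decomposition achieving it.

Each bag holds 4 vertices, so the decomposition has width 3, which upper-bounds the treewidth. For the lower bound: the 4 vertex sets {1,4,6}, {5}, {8}, {0,2,3,7} are disjoint, each induces a connected subgraph, and every pair is joined by at least one edge of G. Contracting each set to a single vertex therefore yields K_{4} as a minor, and since treewidth is minor-monotone, tw(G) ≥ tw(K_{4}) = 3. Therefore the treewidth is 3.

Treewidth 3.
One such decomposition:
Bags: B1 = {1, 4, 5, 6}  B2 = {1, 4, 5, 8}  B3 = {3, 4, 5, 8}  B4 = {3, 5, 7, 8}  B5 = {0, 3, 7, 8}  B6 = {0, 2, 3, 7}
Tree: B1–B2, B2–B3, B3–B4, B4–B5, B5–B6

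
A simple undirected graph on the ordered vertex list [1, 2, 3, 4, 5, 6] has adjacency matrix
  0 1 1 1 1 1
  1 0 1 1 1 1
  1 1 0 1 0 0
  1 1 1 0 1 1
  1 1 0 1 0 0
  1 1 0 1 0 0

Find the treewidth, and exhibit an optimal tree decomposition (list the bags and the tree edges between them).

Treewidth 3.
One optimal decomposition is:
Bags: B1 = {1, 2, 4, 5}  B2 = {1, 2, 3, 4}  B3 = {1, 2, 4, 6}
Tree: B1–B2, B1–B3

Every bag has size at most 4, so the width is 4 − 1 = 3 and tw(G) ≤ 3. On the other hand G contains the 4-clique {1, 2, 3, 4}. A clique must lie in a single bag of any decomposition, so no decomposition can have width below 3. Combining the bounds, tw(G) = 3.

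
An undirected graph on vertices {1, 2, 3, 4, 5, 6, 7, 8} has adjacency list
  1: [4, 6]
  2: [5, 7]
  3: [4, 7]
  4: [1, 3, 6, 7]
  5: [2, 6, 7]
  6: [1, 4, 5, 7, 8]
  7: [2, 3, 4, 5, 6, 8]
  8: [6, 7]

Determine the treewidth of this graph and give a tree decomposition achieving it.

Treewidth 2.
Bags: B1 = {5, 6, 7}  B2 = {6, 7, 8}  B3 = {4, 6, 7}  B4 = {3, 4, 7}  B5 = {2, 5, 7}  B6 = {1, 4, 6}
Tree: B1–B2, B2–B3, B3–B4, B1–B5, B3–B6

Every bag has size at most 3, so the width is 3 − 1 = 2 and tw(G) ≤ 2. Conversely, {1, 4, 6} is a clique of size 3, and the vertices of any clique must share a bag in every tree decomposition; so some bag has ≥ 3 vertices and tw(G) ≥ 2. The upper and lower bounds meet at 2, so that is the treewidth.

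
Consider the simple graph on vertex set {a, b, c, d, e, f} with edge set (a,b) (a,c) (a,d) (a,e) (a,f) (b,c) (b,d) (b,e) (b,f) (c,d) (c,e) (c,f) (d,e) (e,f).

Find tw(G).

A width-4 tree decomposition is:
Bags: B1 = {a, b, c, d, e}  B2 = {a, b, c, e, f}
Tree: B1–B2
Each bag holds 5 vertices, so the decomposition has width 4, which upper-bounds the treewidth. On the other hand G contains the 5-clique {a, b, c, d, e}. A clique must lie in a single bag of any decomposition, so no decomposition can have width below 4. Hence tw(G) = 4 exactly.

4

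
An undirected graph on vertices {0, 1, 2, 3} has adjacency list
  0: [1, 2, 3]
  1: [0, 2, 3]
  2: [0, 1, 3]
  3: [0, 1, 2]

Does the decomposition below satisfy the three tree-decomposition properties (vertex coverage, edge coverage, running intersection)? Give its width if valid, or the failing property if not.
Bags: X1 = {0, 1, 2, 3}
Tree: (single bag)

Yes; width 3.

Every vertex of G appears in some bag (union = {0, 1, 2, 3}); every edge is covered by a bag; and for each vertex v the set of bags containing v is connected in the bag tree. The decomposition is therefore valid. The largest bag has 4 vertices, so the width is 3.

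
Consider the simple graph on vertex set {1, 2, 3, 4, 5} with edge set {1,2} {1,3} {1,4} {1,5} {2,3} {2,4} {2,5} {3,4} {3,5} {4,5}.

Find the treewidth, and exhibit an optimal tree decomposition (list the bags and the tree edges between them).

A single bag containing all 5 vertices is trivially a valid decomposition of width 4. On the other hand G contains the 5-clique {1, 2, 3, 4, 5}. A clique must lie in a single bag of any decomposition, so no decomposition can have width below 4. Combining the bounds, tw(G) = 4.

Treewidth 4.
One optimal decomposition is:
Bags: B1 = {1, 2, 3, 4, 5}
Tree: (single bag)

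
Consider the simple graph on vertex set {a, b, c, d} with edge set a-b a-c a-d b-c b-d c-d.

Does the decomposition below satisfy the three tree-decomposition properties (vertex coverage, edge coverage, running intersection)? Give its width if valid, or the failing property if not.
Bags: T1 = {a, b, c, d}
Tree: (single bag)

Vertex coverage: the bags together contain {a, b, c, d}, the full vertex set. Edge coverage: each edge of G has both endpoints in at least one bag. Running intersection: for every vertex, the bags containing it form a connected subtree. All three properties hold, so this is a valid tree decomposition of width max|bag| − 1 = 3, and hence tw(G) ≤ 3.

Yes; width 3.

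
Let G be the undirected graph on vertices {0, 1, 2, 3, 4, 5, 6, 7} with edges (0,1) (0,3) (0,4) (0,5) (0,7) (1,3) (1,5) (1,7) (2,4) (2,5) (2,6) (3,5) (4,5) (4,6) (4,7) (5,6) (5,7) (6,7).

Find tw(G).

3

A width-3 tree decomposition is:
Bags: B1 = {0, 4, 5, 7}  B2 = {0, 1, 5, 7}  B3 = {0, 1, 3, 5}  B4 = {4, 5, 6, 7}  B5 = {2, 4, 5, 6}
Tree: B1–B2, B2–B3, B1–B4, B4–B5
Every bag has size at most 4, so the width is 4 − 1 = 3 and tw(G) ≤ 3. For the lower bound, the 4 vertices {0, 1, 3, 5} are pairwise adjacent, and any tree decomposition puts a clique entirely inside one bag — forcing width ≥ 3. The upper and lower bounds meet at 3, so that is the treewidth.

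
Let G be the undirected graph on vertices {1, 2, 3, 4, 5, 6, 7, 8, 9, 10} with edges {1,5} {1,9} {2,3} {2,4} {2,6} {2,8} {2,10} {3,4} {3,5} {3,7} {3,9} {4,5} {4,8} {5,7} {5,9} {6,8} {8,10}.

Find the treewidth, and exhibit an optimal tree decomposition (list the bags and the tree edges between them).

Each bag holds 3 vertices, so the decomposition has width 2, which upper-bounds the treewidth. On the other hand G contains the 3-clique {1, 5, 9}. A clique must lie in a single bag of any decomposition, so no decomposition can have width below 2. Combining the bounds, tw(G) = 2.

Treewidth 2.
One optimal decomposition is:
Bags: B1 = {3, 4, 5}  B2 = {3, 5, 9}  B3 = {2, 3, 4}  B4 = {1, 5, 9}  B5 = {2, 4, 8}  B6 = {2, 6, 8}  B7 = {3, 5, 7}  B8 = {2, 8, 10}
Tree: B1–B2, B1–B3, B2–B4, B3–B5, B5–B6, B2–B7, B6–B8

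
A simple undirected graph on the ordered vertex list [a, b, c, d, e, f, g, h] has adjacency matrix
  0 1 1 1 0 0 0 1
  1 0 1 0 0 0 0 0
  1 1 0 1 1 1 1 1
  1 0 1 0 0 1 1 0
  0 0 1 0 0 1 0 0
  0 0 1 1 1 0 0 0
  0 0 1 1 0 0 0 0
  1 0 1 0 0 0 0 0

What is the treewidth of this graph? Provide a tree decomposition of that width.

Treewidth 2.
One optimal decomposition is:
Bags: B1 = {c, d, f}  B2 = {c, e, f}  B3 = {a, c, d}  B4 = {a, b, c}  B5 = {c, d, g}  B6 = {a, c, h}
Tree: B1–B2, B1–B3, B3–B4, B3–B5, B4–B6

Each bag holds 3 vertices, so the decomposition has width 2, which upper-bounds the treewidth. On the other hand G contains the 3-clique {c, d, g}. A clique must lie in a single bag of any decomposition, so no decomposition can have width below 2. Hence tw(G) = 2 exactly.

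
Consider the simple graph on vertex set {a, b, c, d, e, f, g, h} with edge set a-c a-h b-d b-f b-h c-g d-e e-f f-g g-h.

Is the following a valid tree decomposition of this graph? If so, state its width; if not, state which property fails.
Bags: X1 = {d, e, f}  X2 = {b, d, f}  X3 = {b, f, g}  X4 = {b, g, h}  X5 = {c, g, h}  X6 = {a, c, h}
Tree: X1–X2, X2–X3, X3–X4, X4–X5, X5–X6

Vertex coverage: the bags together contain {a, b, c, d, e, f, g, h}, the full vertex set. Edge coverage: each edge of G has both endpoints in at least one bag. Running intersection: for every vertex, the bags containing it form a connected subtree. All three properties hold, so this is a valid tree decomposition of width max|bag| − 1 = 2, and hence tw(G) ≤ 2.

Yes; width 2.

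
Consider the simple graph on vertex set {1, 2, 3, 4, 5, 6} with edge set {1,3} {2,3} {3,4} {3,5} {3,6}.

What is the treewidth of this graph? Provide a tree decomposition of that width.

Every bag has size at most 2, so the width is 2 − 1 = 1 and tw(G) ≤ 1. Any graph with an edge has treewidth ≥ 1, and G has the edge 3–6. Combining the bounds, tw(G) = 1.

Treewidth 1.
One such decomposition:
Bags: B1 = {3, 6}  B2 = {1, 3}  B3 = {2, 3}  B4 = {3, 5}  B5 = {3, 4}
Tree: B1–B2, B1–B3, B3–B4, B3–B5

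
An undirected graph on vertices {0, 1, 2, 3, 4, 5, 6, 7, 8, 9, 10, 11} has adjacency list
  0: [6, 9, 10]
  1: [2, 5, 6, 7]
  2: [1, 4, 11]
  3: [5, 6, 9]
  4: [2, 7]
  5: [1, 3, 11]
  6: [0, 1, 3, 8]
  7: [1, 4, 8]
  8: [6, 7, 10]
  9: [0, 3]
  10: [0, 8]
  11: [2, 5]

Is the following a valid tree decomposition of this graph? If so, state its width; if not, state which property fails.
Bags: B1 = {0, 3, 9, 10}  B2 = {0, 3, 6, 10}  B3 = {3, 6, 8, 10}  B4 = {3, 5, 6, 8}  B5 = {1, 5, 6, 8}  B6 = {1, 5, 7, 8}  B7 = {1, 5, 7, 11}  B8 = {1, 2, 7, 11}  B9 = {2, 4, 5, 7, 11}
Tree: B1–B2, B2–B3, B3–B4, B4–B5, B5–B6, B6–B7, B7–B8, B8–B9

No — bags containing vertex 5 are not connected in the tree.

A tree decomposition must satisfy three properties: every vertex lies in some bag; for every edge, both endpoints lie together in some bag; and for every vertex, the bags containing it form a connected subtree. Here bags containing vertex 5 are not connected in the tree, so the decomposition is invalid.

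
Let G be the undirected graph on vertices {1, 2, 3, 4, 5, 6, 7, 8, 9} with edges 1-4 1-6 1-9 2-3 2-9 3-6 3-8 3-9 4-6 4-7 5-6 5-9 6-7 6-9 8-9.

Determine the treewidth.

2

A width-2 tree decomposition is:
Bags: B1 = {5, 6, 9}  B2 = {1, 6, 9}  B3 = {1, 4, 6}  B4 = {3, 6, 9}  B5 = {4, 6, 7}  B6 = {2, 3, 9}  B7 = {3, 8, 9}
Tree: B1–B2, B2–B3, B1–B4, B3–B5, B4–B6, B6–B7
The largest bag has 3 vertices, giving width 2; this decomposition certifies tw(G) ≤ 2. For the lower bound, the 3 vertices {3, 8, 9} are pairwise adjacent, and any tree decomposition puts a clique entirely inside one bag — forcing width ≥ 2. Therefore the treewidth is 2.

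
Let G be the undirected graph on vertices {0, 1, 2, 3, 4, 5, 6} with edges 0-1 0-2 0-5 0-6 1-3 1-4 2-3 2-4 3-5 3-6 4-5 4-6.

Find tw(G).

A width-3 tree decomposition is:
Bags: B1 = {0, 1, 3, 4}  B2 = {0, 2, 3, 4}  B3 = {0, 3, 4, 5}  B4 = {0, 3, 4, 6}
Tree: B1–B2, B2–B3, B3–B4
The largest bag has 4 vertices, giving width 3; this decomposition certifies tw(G) ≤ 3. For the lower bound: the 4 vertex sets {1,3}, {0,2}, {4}, {5} are disjoint, each induces a connected subgraph, and every pair is joined by at least one edge of G. Contracting each set to a single vertex therefore yields K_{4} as a minor, and since treewidth is minor-monotone, tw(G) ≥ tw(K_{4}) = 3. Therefore the treewidth is 3.

3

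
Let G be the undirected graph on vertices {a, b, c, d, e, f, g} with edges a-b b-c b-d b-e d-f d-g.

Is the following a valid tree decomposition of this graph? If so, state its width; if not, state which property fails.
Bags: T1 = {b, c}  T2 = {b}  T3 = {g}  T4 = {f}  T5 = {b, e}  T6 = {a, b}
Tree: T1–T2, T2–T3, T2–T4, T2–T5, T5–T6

No — vertex d appears in no bag.

A tree decomposition must satisfy three properties: every vertex lies in some bag; for every edge, both endpoints lie together in some bag; and for every vertex, the bags containing it form a connected subtree. Here vertex d appears in no bag, so the decomposition is invalid.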